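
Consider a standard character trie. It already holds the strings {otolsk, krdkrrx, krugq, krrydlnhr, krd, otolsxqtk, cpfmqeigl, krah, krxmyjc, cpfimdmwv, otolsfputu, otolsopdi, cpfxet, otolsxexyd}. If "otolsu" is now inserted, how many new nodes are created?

Walking "otolsu" from the root, the first 5 characters ("otols") follow existing edges; "u" is the first miss.
New nodes needed: |"otolsu"| − 5 = 6 − 5 = 1.

1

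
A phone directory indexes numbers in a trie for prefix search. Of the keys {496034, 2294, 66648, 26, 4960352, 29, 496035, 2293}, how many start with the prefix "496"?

3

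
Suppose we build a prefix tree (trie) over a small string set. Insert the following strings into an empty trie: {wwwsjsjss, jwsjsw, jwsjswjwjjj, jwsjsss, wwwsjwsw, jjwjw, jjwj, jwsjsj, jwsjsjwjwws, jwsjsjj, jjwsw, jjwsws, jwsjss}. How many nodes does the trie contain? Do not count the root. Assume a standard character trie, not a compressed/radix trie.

39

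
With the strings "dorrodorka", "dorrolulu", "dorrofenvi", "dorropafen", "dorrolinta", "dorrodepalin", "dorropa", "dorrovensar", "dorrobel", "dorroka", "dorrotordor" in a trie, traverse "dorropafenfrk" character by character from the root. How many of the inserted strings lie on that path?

2

Walk "dorropafenfrk" from the root; an end-of-word marker is hit whenever a stored word is a prefix of "dorropafenfrk".
Prefixes of the query that are stored words: "dorropa", "dorropafen"
Count: 2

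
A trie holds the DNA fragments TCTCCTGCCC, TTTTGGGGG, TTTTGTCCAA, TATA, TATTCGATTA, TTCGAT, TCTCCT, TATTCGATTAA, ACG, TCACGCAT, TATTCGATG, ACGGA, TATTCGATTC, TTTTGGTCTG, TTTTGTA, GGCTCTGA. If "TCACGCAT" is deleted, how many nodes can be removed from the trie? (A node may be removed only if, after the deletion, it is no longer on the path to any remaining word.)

After clearing the end-marker at "TCACGCAT", prune upward until reaching a node still needed by another word.
The suffix "ACGCAT" (6 nodes) is used only by "TCACGCAT"; the node for "TC" still has the child "T", so pruning stops there.
Nodes removed: 6

6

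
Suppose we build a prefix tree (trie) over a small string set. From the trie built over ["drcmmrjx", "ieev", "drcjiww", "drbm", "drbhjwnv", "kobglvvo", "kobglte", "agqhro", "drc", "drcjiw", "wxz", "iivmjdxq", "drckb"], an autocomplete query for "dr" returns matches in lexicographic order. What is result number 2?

drbm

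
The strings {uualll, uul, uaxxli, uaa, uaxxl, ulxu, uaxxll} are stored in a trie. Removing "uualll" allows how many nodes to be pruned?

After clearing the end-marker at "uualll", prune upward until reaching a node still needed by another word.
The suffix "alll" (4 nodes) is used only by "uualll"; the node for "uu" still has the child "l", so pruning stops there.
Nodes removed: 4

4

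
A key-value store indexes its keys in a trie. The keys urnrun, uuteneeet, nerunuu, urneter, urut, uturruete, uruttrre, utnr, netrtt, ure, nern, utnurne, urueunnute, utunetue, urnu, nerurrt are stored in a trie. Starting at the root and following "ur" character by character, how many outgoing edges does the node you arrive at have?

3

Walk "ur" from the root, arriving at one node.
Distinct next characters after "ur": e, n, u.
That node has 3 child edges.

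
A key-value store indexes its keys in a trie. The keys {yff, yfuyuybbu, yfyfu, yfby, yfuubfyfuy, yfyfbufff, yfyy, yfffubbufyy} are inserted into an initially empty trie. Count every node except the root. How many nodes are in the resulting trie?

For each word, the new-node count is its length minus the longest prefix already in the trie:
  "yff" → 3 new (y, f, f)
  "yfuyuybbu" → prefix "yf" already present; 7 new (u, y, u, y, b, b, u)
  "yfyfu" → prefix "yf" already present; 3 new (y, f, u)
  "yfby" → prefix "yf" already present; 2 new (b, y)
  "yfuubfyfuy" → prefix "yfu" already present; 7 new (u, b, f, y, f, u, y)
  "yfyfbufff" → prefix "yfyf" already present; 5 new (b, u, f, f, f)
  "yfyy" → prefix "yfy" already present; 1 new (y)
  "yfffubbufyy" → prefix "yff" already present; 8 new (f, u, b, b, u, f, y, y)
Total nodes = 3 + 7 + 3 + 2 + 7 + 5 + 1 + 8 = 36

36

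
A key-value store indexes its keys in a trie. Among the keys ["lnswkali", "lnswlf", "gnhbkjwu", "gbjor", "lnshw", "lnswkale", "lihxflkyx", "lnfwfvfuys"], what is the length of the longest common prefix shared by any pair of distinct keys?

The deepest shared node is where two words last agree before diverging.
e.g. "lnswkale" and "lnswkali" share the prefix "lnswkal" of length 7; no pair shares a longer one.
Longest shared-prefix length: 7

7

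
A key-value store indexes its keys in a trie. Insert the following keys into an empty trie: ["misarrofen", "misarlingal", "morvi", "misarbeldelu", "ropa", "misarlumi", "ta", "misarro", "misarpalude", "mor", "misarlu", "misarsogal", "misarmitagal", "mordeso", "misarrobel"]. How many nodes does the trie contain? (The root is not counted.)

Trace insertions, counting only characters that open a new branch:
  "misarrofen" → 10 new (m, i, s, a, r, r, o, f, e, n)
  "misarlingal" → prefix "misar" already present; 6 new (l, i, n, g, a, l)
  "morvi" → prefix "m" already present; 4 new (o, r, v, i)
  "misarbeldelu" → prefix "misar" already present; 7 new (b, e, l, d, e, l, u)
  "ropa" → 4 new (r, o, p, a)
  "misarlumi" → prefix "misarl" already present; 3 new (u, m, i)
  "ta" → 2 new (t, a)
  "misarro" → prefix "misarro" already present; 0 new (none)
  "misarpalude" → prefix "misar" already present; 6 new (p, a, l, u, d, e)
  "mor" → prefix "mor" already present; 0 new (none)
  "misarlu" → prefix "misarlu" already present; 0 new (none)
  "misarsogal" → prefix "misar" already present; 5 new (s, o, g, a, l)
  "misarmitagal" → prefix "misar" already present; 7 new (m, i, t, a, g, a, l)
  "mordeso" → prefix "mor" already present; 4 new (d, e, s, o)
  "misarrobel" → prefix "misarro" already present; 3 new (b, e, l)
Total nodes = 10 + 6 + 4 + 7 + 4 + 3 + 2 + 0 + 6 + 0 + 0 + 5 + 7 + 4 + 3 = 61

61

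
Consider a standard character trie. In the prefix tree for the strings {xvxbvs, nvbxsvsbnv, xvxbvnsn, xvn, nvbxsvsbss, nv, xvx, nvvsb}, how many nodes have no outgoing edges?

6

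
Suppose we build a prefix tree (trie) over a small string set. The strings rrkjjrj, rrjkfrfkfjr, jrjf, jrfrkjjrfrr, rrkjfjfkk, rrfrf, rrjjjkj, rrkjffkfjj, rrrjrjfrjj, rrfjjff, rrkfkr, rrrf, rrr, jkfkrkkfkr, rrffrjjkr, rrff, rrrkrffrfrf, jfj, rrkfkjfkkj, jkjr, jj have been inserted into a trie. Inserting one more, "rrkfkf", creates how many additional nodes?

The longest prefix of "rrkfkf" already in the trie is "rrkfk" (length 5).
Each of the 1 remaining characters creates one node.

1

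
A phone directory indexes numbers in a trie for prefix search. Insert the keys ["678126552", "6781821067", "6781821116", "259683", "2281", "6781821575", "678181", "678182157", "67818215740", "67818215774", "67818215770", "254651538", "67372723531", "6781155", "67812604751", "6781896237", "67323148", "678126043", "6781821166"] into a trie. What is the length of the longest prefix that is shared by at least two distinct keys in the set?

The deepest shared node is where two words last agree before diverging.
e.g. "67818215770" and "67818215774" share the prefix "6781821577" of length 10; no pair shares a longer one.
Longest shared-prefix length: 10

10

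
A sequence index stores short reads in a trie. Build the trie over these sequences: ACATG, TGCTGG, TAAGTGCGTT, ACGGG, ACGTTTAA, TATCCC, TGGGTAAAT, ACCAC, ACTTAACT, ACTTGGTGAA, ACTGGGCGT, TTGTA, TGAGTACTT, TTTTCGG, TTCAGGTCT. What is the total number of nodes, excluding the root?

83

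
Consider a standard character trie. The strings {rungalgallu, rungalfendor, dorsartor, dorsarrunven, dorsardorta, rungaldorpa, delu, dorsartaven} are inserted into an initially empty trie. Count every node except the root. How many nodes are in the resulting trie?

49

For each word, the new-node count is its length minus the longest prefix already in the trie:
  "rungalgallu" → 11 new (r, u, n, g, a, l, g, a, l, l, u)
  "rungalfendor" → prefix "rungal" already present; 6 new (f, e, n, d, o, r)
  "dorsartor" → 9 new (d, o, r, s, a, r, t, o, r)
  "dorsarrunven" → prefix "dorsar" already present; 6 new (r, u, n, v, e, n)
  "dorsardorta" → prefix "dorsar" already present; 5 new (d, o, r, t, a)
  "rungaldorpa" → prefix "rungal" already present; 5 new (d, o, r, p, a)
  "delu" → prefix "d" already present; 3 new (e, l, u)
  "dorsartaven" → prefix "dorsart" already present; 4 new (a, v, e, n)
Total nodes = 11 + 6 + 9 + 6 + 5 + 5 + 3 + 4 = 49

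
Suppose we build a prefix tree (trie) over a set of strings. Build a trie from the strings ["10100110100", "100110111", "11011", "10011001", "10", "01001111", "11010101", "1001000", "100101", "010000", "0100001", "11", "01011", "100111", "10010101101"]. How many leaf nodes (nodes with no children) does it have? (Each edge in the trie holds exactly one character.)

11

A leaf is a node with no children — equivalently, the end of a word that is not a proper prefix of any other stored word.
Those words: "0100001", "01001111", "01011", "1001000", "10010101101", "10011001", "100110111", "100111", "10100110100", "11010101", "11011"
Leaf count: 11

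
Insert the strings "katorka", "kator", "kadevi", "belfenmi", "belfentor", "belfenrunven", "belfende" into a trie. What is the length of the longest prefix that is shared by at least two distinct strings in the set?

6

The deepest shared node is where two words last agree before diverging.
"belfende" and "belfenmi" agree on "belfen" (6 characters) before diverging; nothing deeper is shared.
Longest shared-prefix length: 6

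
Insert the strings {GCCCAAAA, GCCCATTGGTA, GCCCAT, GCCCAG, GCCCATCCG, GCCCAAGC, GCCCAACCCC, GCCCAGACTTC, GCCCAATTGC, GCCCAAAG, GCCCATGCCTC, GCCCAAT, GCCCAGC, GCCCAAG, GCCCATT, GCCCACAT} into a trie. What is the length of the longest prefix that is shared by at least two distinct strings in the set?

7

Look for the deepest trie node that still has at least two words in its subtree.
"GCCCAAAA" and "GCCCAAAG" agree on "GCCCAAA" (7 characters) before diverging; nothing deeper is shared.
Longest shared-prefix length: 7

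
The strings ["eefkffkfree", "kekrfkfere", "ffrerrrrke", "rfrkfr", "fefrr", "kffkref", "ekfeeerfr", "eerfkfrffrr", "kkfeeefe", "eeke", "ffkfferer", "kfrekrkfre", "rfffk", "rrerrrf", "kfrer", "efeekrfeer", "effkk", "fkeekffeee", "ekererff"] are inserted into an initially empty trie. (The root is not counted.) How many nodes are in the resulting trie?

For each word, the new-node count is its length minus the longest prefix already in the trie:
  "eefkffkfree" → 11 new (e, e, f, k, f, f, k, f, r, e, e)
  "kekrfkfere" → 10 new (k, e, k, r, f, k, f, e, r, e)
  "ffrerrrrke" → 10 new (f, f, r, e, r, r, r, r, k, e)
  "rfrkfr" → 6 new (r, f, r, k, f, r)
  "fefrr" → prefix "f" already present; 4 new (e, f, r, r)
  "kffkref" → prefix "k" already present; 6 new (f, f, k, r, e, f)
  "ekfeeerfr" → prefix "e" already present; 8 new (k, f, e, e, e, r, f, r)
  "eerfkfrffrr" → prefix "ee" already present; 9 new (r, f, k, f, r, f, f, r, r)
  "kkfeeefe" → prefix "k" already present; 7 new (k, f, e, e, e, f, e)
  "eeke" → prefix "ee" already present; 2 new (k, e)
  "ffkfferer" → prefix "ff" already present; 7 new (k, f, f, e, r, e, r)
  "kfrekrkfre" → prefix "kf" already present; 8 new (r, e, k, r, k, f, r, e)
  "rfffk" → prefix "rf" already present; 3 new (f, f, k)
  "rrerrrf" → prefix "r" already present; 6 new (r, e, r, r, r, f)
  "kfrer" → prefix "kfre" already present; 1 new (r)
  "efeekrfeer" → prefix "e" already present; 9 new (f, e, e, k, r, f, e, e, r)
  "effkk" → prefix "ef" already present; 3 new (f, k, k)
  "fkeekffeee" → prefix "f" already present; 9 new (k, e, e, k, f, f, e, e, e)
  "ekererff" → prefix "ek" already present; 6 new (e, r, e, r, f, f)
Total nodes = 11 + 10 + 10 + 6 + 4 + 6 + 8 + 9 + 7 + 2 + 7 + 8 + 3 + 6 + 1 + 9 + 3 + 9 + 6 = 125

125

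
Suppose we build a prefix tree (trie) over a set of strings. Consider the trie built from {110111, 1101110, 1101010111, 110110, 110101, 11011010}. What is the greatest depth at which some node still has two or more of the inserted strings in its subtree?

6

Look for the deepest trie node that still has at least two words in its subtree.
e.g. "110101" and "1101010111" share the prefix "110101" of length 6; no pair shares a longer one.
Longest shared-prefix length: 6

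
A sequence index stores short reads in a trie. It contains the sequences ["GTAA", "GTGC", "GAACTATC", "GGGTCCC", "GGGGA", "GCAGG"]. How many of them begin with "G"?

6

Walk to "G"; the words in its subtree are exactly those with that prefix.
Matches: "GAACTATC", "GCAGG", "GGGGA", "GGGTCCC", "GTAA", "GTGC"
Count: 6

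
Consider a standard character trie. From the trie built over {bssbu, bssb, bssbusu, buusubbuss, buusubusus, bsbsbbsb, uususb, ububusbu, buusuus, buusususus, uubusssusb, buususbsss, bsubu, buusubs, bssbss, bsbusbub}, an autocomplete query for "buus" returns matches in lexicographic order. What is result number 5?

Words with prefix "buus", in lexicographic order: "buusubbuss", "buusubs", "buusubusus", "buususbsss", "buusususus", "buusuus"
Position 5: buusususus

buusususus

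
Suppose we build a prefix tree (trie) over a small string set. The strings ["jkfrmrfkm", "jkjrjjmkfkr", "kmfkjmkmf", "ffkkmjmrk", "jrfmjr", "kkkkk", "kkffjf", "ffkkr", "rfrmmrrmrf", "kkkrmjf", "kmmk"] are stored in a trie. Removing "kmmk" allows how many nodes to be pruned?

Walk "kmmk" from the leaf back toward the root, removing each node that no remaining word uses.
The suffix "mk" (2 nodes) is used only by "kmmk"; the node for "km" still has the child "f", so pruning stops there.
Nodes removed: 2

2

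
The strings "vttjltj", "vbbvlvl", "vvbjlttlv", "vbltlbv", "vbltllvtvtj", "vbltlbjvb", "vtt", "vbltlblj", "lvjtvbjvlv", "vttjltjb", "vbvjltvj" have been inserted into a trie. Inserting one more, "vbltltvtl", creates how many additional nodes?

4

The longest prefix of "vbltltvtl" already in the trie is "vbltl" (length 5).
New nodes needed: |"vbltltvtl"| − 5 = 9 − 5 = 4.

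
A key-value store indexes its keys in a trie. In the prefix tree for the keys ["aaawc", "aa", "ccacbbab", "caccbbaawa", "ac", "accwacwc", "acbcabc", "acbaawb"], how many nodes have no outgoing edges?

6

Leaves are exactly the stored words that no other stored word extends.
Those words: "aaawc", "acbaawb", "acbcabc", "accwacwc", "caccbbaawa", "ccacbbab"
Leaf count: 6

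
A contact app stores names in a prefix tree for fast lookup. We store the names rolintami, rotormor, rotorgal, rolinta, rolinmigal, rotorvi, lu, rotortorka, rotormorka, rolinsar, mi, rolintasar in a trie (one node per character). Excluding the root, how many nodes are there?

For each word, the new-node count is its length minus the longest prefix already in the trie:
  "rolintami" → 9 new (r, o, l, i, n, t, a, m, i)
  "rotormor" → prefix "ro" already present; 6 new (t, o, r, m, o, r)
  "rotorgal" → prefix "rotor" already present; 3 new (g, a, l)
  "rolinta" → prefix "rolinta" already present; 0 new (none)
  "rolinmigal" → prefix "rolin" already present; 5 new (m, i, g, a, l)
  "rotorvi" → prefix "rotor" already present; 2 new (v, i)
  "lu" → 2 new (l, u)
  "rotortorka" → prefix "rotor" already present; 5 new (t, o, r, k, a)
  "rotormorka" → prefix "rotormor" already present; 2 new (k, a)
  "rolinsar" → prefix "rolin" already present; 3 new (s, a, r)
  "mi" → 2 new (m, i)
  "rolintasar" → prefix "rolinta" already present; 3 new (s, a, r)
Total nodes = 9 + 6 + 3 + 0 + 5 + 2 + 2 + 5 + 2 + 3 + 2 + 3 = 42

42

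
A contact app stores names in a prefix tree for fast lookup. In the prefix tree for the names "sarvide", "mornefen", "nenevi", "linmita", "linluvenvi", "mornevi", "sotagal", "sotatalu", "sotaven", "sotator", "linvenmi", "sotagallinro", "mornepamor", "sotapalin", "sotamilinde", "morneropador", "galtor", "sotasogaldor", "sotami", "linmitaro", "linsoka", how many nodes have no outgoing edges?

A leaf is a node with no children — equivalently, the end of a word that is not a proper prefix of any other stored word.
Those words: "galtor", "linluvenvi", "linmitaro", "linsoka", "linvenmi", "mornefen", "mornepamor", "morneropador", "mornevi", "nenevi", "sarvide", "sotagallinro", "sotamilinde", "sotapalin", "sotasogaldor", "sotatalu", "sotator", "sotaven"
Leaf count: 18

18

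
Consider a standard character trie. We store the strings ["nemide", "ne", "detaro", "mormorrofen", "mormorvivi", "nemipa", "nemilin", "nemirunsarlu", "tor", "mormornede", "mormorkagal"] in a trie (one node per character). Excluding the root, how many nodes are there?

Trace insertions, counting only characters that open a new branch:
  "nemide" → 6 new (n, e, m, i, d, e)
  "ne" → prefix "ne" already present; 0 new (none)
  "detaro" → 6 new (d, e, t, a, r, o)
  "mormorrofen" → 11 new (m, o, r, m, o, r, r, o, f, e, n)
  "mormorvivi" → prefix "mormor" already present; 4 new (v, i, v, i)
  "nemipa" → prefix "nemi" already present; 2 new (p, a)
  "nemilin" → prefix "nemi" already present; 3 new (l, i, n)
  "nemirunsarlu" → prefix "nemi" already present; 8 new (r, u, n, s, a, r, l, u)
  "tor" → 3 new (t, o, r)
  "mormornede" → prefix "mormor" already present; 4 new (n, e, d, e)
  "mormorkagal" → prefix "mormor" already present; 5 new (k, a, g, a, l)
Total nodes = 6 + 0 + 6 + 11 + 4 + 2 + 3 + 8 + 3 + 4 + 5 = 52

52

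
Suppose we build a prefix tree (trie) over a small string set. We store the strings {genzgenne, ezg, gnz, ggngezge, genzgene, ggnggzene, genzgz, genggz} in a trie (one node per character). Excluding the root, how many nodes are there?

31

Trace insertions, counting only characters that open a new branch:
  "genzgenne" → 9 new (g, e, n, z, g, e, n, n, e)
  "ezg" → 3 new (e, z, g)
  "gnz" → prefix "g" already present; 2 new (n, z)
  "ggngezge" → prefix "g" already present; 7 new (g, n, g, e, z, g, e)
  "genzgene" → prefix "genzgen" already present; 1 new (e)
  "ggnggzene" → prefix "ggng" already present; 5 new (g, z, e, n, e)
  "genzgz" → prefix "genzg" already present; 1 new (z)
  "genggz" → prefix "gen" already present; 3 new (g, g, z)
Total nodes = 9 + 3 + 2 + 7 + 1 + 5 + 1 + 3 = 31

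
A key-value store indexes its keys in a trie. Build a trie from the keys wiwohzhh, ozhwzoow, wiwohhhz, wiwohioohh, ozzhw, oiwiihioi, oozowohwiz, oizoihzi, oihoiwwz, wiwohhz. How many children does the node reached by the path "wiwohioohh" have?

0

The children of the "wiwohioohh" node are the distinct next characters among strings starting with "wiwohioohh".
No stored string extends past "wiwohioohh".
That node has 0 child edges.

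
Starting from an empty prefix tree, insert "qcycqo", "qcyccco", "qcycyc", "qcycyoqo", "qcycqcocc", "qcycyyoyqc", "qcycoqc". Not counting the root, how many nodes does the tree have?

26

Trace insertions, counting only characters that open a new branch:
  "qcycqo" → 6 new (q, c, y, c, q, o)
  "qcyccco" → prefix "qcyc" already present; 3 new (c, c, o)
  "qcycyc" → prefix "qcyc" already present; 2 new (y, c)
  "qcycyoqo" → prefix "qcycy" already present; 3 new (o, q, o)
  "qcycqcocc" → prefix "qcycq" already present; 4 new (c, o, c, c)
  "qcycyyoyqc" → prefix "qcycy" already present; 5 new (y, o, y, q, c)
  "qcycoqc" → prefix "qcyc" already present; 3 new (o, q, c)
Total nodes = 6 + 3 + 2 + 3 + 4 + 5 + 3 = 26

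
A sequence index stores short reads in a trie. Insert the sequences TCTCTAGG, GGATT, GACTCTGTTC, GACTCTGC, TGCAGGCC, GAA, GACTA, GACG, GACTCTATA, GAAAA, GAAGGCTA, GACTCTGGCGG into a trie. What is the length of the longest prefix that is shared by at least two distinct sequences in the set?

The deepest shared node is where two words last agree before diverging.
"GACTCTGC" and "GACTCTGGCGG" agree on "GACTCTG" (7 characters) before diverging; nothing deeper is shared.
Longest shared-prefix length: 7

7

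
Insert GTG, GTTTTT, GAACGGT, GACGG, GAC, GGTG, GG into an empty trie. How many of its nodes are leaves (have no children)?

5

Leaves are exactly the stored words that no other stored word extends.
Those words: "GAACGGT", "GACGG", "GGTG", "GTG", "GTTTTT"
Leaf count: 5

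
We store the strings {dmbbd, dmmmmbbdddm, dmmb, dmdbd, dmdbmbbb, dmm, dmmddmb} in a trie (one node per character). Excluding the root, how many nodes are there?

Trie structure (* marks end of a word):
(root)
└─ d
   └─ m
      ├─ b
      │  └─ b
      │     └─ d *
      ├─ d
      │  └─ b
      │     ├─ d *
      │     └─ m
      │        └─ b
      │           └─ b
      │              └─ b *
      └─ m *
         ├─ b *
         ├─ d
         │  └─ d
         │     └─ m
         │        └─ b *
         └─ m
            └─ m
               └─ b
                  └─ b
                     └─ d
                        └─ d
                           └─ d
                              └─ m *
Counting every labelled node above: 26.

26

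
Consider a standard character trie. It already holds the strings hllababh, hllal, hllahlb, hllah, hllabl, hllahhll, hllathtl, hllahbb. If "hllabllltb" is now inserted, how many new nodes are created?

4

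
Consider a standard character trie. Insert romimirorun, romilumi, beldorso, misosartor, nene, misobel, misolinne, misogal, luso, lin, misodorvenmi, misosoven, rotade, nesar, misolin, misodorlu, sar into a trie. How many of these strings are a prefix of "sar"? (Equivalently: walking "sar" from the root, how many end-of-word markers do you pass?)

1

Walk "sar" from the root; an end-of-word marker is hit whenever a stored word is a prefix of "sar".
Prefixes of the query that are stored words: "sar"
Count: 1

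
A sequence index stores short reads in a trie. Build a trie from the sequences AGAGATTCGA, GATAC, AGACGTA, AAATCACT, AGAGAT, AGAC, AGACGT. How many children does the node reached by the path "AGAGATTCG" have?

1

Walk "AGAGATTCG" from the root, arriving at one node.
Distinct next characters after "AGAGATTCG": A.
That node has 1 child edge.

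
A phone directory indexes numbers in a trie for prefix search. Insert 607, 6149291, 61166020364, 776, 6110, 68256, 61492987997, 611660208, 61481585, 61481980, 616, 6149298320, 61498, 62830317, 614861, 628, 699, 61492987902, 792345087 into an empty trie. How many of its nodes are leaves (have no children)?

Leaves are exactly the stored words that no other stored word extends.
Those words: "607", "6110", "61166020364", "611660208", "61481585", "61481980", "614861", "6149291", "6149298320", "61492987902", "61492987997", "61498", "616", "62830317", "68256", "699", "776", "792345087"
Leaf count: 18

18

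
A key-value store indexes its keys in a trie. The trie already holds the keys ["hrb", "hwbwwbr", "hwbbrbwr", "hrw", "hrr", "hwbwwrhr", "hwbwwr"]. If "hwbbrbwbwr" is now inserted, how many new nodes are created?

3

"hwbbrbw" is already a path in the trie; the remaining "bwr" must be added.
So 10 − 7 = 3 new nodes.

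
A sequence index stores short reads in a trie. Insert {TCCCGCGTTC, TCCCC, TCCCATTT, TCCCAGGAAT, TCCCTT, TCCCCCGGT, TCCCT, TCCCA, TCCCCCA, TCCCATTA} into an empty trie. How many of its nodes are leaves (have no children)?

7

A leaf is a node with no children — equivalently, the end of a word that is not a proper prefix of any other stored word.
Those words: "TCCCAGGAAT", "TCCCATTA", "TCCCATTT", "TCCCCCA", "TCCCCCGGT", "TCCCGCGTTC", "TCCCTT"
Leaf count: 7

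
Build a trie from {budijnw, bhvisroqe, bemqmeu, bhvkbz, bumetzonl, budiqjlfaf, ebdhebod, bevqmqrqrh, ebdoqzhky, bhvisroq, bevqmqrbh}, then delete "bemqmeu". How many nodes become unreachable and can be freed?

5

After clearing the end-marker at "bemqmeu", prune upward until reaching a node still needed by another word.
The suffix "mqmeu" (5 nodes) is used only by "bemqmeu"; the node for "be" still has the child "v", so pruning stops there.
Nodes removed: 5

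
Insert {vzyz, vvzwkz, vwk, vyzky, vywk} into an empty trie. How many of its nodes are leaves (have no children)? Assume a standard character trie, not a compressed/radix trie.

5

Leaves are exactly the stored words that no other stored word extends.
Those words: "vvzwkz", "vwk", "vywk", "vyzky", "vzyz"
Leaf count: 5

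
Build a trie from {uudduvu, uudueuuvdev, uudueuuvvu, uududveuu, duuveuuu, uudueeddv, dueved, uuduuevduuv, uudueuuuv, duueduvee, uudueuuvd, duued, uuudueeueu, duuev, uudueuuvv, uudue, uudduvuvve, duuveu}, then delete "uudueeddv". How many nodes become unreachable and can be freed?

4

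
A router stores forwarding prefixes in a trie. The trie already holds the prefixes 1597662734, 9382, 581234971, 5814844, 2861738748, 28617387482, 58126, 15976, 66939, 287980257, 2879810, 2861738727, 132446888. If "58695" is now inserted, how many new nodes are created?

3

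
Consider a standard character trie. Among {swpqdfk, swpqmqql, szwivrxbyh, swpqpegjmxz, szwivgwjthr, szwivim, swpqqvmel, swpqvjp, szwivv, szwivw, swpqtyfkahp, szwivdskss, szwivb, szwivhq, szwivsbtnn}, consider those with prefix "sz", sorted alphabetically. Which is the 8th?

Words with prefix "sz", in lexicographic order: "szwivb", "szwivdskss", "szwivgwjthr", "szwivhq", "szwivim", "szwivrxbyh", "szwivsbtnn", "szwivv", "szwivw"
The 8th is szwivv.

szwivv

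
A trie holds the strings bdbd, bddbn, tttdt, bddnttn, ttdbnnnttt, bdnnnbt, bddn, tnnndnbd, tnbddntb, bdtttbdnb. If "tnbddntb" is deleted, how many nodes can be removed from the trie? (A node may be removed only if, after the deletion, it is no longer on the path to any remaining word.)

Walk "tnbddntb" from the leaf back toward the root, removing each node that no remaining word uses.
The suffix "bddntb" (6 nodes) is used only by "tnbddntb"; the node for "tn" still has the child "n", so pruning stops there.
Nodes removed: 6

6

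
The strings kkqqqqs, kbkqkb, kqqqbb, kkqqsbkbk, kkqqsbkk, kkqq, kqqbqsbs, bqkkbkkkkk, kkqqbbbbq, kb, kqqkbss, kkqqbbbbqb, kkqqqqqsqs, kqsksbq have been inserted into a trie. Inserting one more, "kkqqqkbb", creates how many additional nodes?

3

Walking "kkqqqkbb" from the root, the first 5 characters ("kkqqq") follow existing edges; "k" is the first miss.
So 8 − 5 = 3 new nodes.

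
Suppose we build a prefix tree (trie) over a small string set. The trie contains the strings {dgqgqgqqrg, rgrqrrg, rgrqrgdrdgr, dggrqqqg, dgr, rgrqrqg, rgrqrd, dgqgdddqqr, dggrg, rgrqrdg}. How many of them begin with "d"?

Traverse to the node for "d", then collect every word in that subtree.
Words under "d": dggrg, dggrqqqg, dgqgdddqqr, dgqgqgqqrg, dgr
Count: 5

5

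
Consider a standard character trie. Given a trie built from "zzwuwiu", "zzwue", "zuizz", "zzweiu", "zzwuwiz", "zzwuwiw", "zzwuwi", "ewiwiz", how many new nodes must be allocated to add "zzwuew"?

"zzwue" is already a path in the trie; the remaining "w" must be added.
New nodes needed: |"zzwuew"| − 5 = 6 − 5 = 1.

1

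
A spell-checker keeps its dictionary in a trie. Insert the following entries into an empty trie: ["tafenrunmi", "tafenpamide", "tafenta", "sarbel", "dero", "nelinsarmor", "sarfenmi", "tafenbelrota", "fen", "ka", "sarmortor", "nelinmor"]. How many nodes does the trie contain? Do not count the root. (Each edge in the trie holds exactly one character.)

Trace insertions, counting only characters that open a new branch:
  "tafenrunmi" → 10 new (t, a, f, e, n, r, u, n, m, i)
  "tafenpamide" → prefix "tafen" already present; 6 new (p, a, m, i, d, e)
  "tafenta" → prefix "tafen" already present; 2 new (t, a)
  "sarbel" → 6 new (s, a, r, b, e, l)
  "dero" → 4 new (d, e, r, o)
  "nelinsarmor" → 11 new (n, e, l, i, n, s, a, r, m, o, r)
  "sarfenmi" → prefix "sar" already present; 5 new (f, e, n, m, i)
  "tafenbelrota" → prefix "tafen" already present; 7 new (b, e, l, r, o, t, a)
  "fen" → 3 new (f, e, n)
  "ka" → 2 new (k, a)
  "sarmortor" → prefix "sar" already present; 6 new (m, o, r, t, o, r)
  "nelinmor" → prefix "nelin" already present; 3 new (m, o, r)
Total nodes = 10 + 6 + 2 + 6 + 4 + 11 + 5 + 7 + 3 + 2 + 6 + 3 = 65

65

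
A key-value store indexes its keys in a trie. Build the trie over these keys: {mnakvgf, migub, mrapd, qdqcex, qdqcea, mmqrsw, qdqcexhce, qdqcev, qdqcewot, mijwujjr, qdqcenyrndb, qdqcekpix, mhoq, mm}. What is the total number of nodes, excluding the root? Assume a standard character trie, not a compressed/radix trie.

Count nodes per top-level branch (shared prefixes stored once):
  'm'-branch (mhoq, migub, mijwujjr, mm, mmqrsw, mnakvgf, mrapd): 29 nodes
  'q'-branch (qdqcea, qdqcekpix, qdqcenyrndb, qdqcev, qdqcewot, qdqcex, qdqcexhce): 24 nodes
Sum: 53

53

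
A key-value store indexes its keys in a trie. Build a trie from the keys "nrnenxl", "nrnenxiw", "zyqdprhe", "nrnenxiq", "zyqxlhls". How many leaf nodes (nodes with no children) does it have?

5

A leaf is a node with no children — equivalently, the end of a word that is not a proper prefix of any other stored word.
Those words: "nrnenxiq", "nrnenxiw", "nrnenxl", "zyqdprhe", "zyqxlhls"
Leaf count: 5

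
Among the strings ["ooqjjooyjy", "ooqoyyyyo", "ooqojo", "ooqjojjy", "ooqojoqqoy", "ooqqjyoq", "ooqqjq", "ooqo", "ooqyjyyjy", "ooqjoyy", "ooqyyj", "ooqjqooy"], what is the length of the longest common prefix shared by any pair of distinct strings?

Equivalently: take the maximum, over all pairs, of their longest common prefix length.
"ooqojo" and "ooqojoqqoy" agree on "ooqojo" (6 characters) before diverging; nothing deeper is shared.
Longest shared-prefix length: 6

6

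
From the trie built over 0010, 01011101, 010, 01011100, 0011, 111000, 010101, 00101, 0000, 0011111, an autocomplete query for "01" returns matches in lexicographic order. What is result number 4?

01011101

Filter for "01…" and sort: "010", "010101", "01011100", "01011101"
The 4th is 01011101.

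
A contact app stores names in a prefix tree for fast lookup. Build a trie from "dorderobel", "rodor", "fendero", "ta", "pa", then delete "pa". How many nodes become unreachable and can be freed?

2

Walk "pa" from the leaf back toward the root, removing each node that no remaining word uses.
No other word shares any prefix with "pa", so all 2 of its nodes go.
Nodes removed: 2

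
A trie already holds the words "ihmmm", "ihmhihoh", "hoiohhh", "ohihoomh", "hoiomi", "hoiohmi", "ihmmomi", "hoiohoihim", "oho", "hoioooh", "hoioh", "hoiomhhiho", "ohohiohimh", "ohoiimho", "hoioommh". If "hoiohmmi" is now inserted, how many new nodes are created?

The longest prefix of "hoiohmmi" already in the trie is "hoiohm" (length 6).
New nodes needed: |"hoiohmmi"| − 6 = 8 − 6 = 2.

2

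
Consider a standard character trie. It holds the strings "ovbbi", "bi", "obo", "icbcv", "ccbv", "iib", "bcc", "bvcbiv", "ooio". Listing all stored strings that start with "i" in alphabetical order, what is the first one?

Filter for "i…" and sort: "icbcv", "iib"
The 1st is icbcv.

icbcv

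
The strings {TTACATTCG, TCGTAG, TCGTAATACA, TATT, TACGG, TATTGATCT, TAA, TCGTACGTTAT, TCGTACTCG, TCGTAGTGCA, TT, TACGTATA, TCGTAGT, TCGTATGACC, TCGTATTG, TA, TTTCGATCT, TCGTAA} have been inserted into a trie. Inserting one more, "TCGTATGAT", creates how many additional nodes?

Walking "TCGTATGAT" from the root, the first 8 characters ("TCGTATGA") follow existing edges; "T" is the first miss.
So 9 − 8 = 1 new nodes.

1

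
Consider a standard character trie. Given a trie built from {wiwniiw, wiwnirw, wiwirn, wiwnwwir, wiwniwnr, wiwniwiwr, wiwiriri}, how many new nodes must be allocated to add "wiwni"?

0

Every character of "wiwni" already lies on an existing path (it is a prefix of some stored word).
No new nodes are needed: 0.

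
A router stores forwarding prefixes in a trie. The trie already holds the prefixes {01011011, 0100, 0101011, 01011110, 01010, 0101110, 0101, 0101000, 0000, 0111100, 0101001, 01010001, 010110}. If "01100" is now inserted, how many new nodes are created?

2

"011" is already a path in the trie; the remaining "00" must be added.
New nodes needed: |"01100"| − 3 = 5 − 3 = 2.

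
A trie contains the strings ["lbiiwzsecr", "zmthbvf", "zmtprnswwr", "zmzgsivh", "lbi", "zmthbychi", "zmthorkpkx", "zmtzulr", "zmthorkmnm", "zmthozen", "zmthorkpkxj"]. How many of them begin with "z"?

9

Filter for entries beginning with "z":
Matches: "zmthbvf", "zmthbychi", "zmthorkmnm", "zmthorkpkx", "zmthorkpkxj", "zmthozen", "zmtprnswwr", "zmtzulr", "zmzgsivh"
Count: 9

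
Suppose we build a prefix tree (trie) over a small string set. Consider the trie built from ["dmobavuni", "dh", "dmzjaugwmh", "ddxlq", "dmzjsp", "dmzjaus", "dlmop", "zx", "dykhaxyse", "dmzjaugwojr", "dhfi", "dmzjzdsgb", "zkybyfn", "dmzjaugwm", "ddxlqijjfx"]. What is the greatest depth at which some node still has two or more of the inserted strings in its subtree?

The deepest shared node is where two words last agree before diverging.
"dmzjaugwm" and "dmzjaugwmh" agree on "dmzjaugwm" (9 characters) before diverging; nothing deeper is shared.
Longest shared-prefix length: 9

9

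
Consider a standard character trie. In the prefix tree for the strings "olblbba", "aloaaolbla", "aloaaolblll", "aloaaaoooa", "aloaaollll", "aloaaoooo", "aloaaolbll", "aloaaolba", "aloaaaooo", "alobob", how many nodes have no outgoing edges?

8

A leaf is a node with no children — equivalently, the end of a word that is not a proper prefix of any other stored word.
Those words: "aloaaaoooa", "aloaaolba", "aloaaolbla", "aloaaolblll", "aloaaollll", "aloaaoooo", "alobob", "olblbba"
Leaf count: 8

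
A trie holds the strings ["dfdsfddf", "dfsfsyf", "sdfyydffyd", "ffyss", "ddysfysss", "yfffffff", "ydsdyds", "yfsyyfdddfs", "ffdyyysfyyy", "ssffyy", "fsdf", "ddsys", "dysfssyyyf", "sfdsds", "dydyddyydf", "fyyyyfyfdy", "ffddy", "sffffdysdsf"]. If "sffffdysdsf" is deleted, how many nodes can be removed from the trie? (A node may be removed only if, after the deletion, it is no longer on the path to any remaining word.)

9

After clearing the end-marker at "sffffdysdsf", prune upward until reaching a node still needed by another word.
The suffix "fffdysdsf" (9 nodes) is used only by "sffffdysdsf"; the node for "sf" still has the child "d", so pruning stops there.
Nodes removed: 9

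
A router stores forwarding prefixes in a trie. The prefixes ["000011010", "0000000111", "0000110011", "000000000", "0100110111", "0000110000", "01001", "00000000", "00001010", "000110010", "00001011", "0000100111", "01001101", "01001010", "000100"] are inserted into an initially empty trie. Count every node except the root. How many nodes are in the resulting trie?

50

Trace insertions, counting only characters that open a new branch:
  "000011010" → 9 new (0, 0, 0, 0, 1, 1, 0, 1, 0)
  "0000000111" → prefix "0000" already present; 6 new (0, 0, 0, 1, 1, 1)
  "0000110011" → prefix "0000110" already present; 3 new (0, 1, 1)
  "000000000" → prefix "0000000" already present; 2 new (0, 0)
  "0100110111" → prefix "0" already present; 9 new (1, 0, 0, 1, 1, 0, 1, 1, 1)
  "0000110000" → prefix "00001100" already present; 2 new (0, 0)
  "01001" → prefix "01001" already present; 0 new (none)
  "00000000" → prefix "00000000" already present; 0 new (none)
  "00001010" → prefix "00001" already present; 3 new (0, 1, 0)
  "000110010" → prefix "000" already present; 6 new (1, 1, 0, 0, 1, 0)
  "00001011" → prefix "0000101" already present; 1 new (1)
  "0000100111" → prefix "000010" already present; 4 new (0, 1, 1, 1)
  "01001101" → prefix "01001101" already present; 0 new (none)
  "01001010" → prefix "01001" already present; 3 new (0, 1, 0)
  "000100" → prefix "0001" already present; 2 new (0, 0)
Total nodes = 9 + 6 + 3 + 2 + 9 + 2 + 0 + 0 + 3 + 6 + 1 + 4 + 0 + 3 + 2 = 50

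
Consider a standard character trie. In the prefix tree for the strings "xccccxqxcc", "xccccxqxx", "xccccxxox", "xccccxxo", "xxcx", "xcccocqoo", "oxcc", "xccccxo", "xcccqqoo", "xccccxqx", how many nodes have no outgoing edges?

A leaf is a node with no children — equivalently, the end of a word that is not a proper prefix of any other stored word.
Those words: "oxcc", "xccccxo", "xccccxqxcc", "xccccxqxx", "xccccxxox", "xcccocqoo", "xcccqqoo", "xxcx"
Leaf count: 8

8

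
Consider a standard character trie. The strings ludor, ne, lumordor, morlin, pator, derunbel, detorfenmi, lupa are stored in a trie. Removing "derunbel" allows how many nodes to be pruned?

After clearing the end-marker at "derunbel", prune upward until reaching a node still needed by another word.
The suffix "runbel" (6 nodes) is used only by "derunbel"; the node for "de" still has the child "t", so pruning stops there.
Nodes removed: 6

6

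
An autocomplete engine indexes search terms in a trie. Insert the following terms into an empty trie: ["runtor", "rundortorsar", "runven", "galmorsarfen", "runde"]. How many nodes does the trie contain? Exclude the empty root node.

31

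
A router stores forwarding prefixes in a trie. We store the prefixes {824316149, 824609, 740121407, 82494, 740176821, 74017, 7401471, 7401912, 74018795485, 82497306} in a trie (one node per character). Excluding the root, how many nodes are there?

Insert word by word; a character creates a node only if that edge doesn't already exist:
  "824316149" → 9 new (8, 2, 4, 3, 1, 6, 1, 4, 9)
  "824609" → prefix "824" already present; 3 new (6, 0, 9)
  "740121407" → 9 new (7, 4, 0, 1, 2, 1, 4, 0, 7)
  "82494" → prefix "824" already present; 2 new (9, 4)
  "740176821" → prefix "7401" already present; 5 new (7, 6, 8, 2, 1)
  "74017" → prefix "74017" already present; 0 new (none)
  "7401471" → prefix "7401" already present; 3 new (4, 7, 1)
  "7401912" → prefix "7401" already present; 3 new (9, 1, 2)
  "74018795485" → prefix "7401" already present; 7 new (8, 7, 9, 5, 4, 8, 5)
  "82497306" → prefix "8249" already present; 4 new (7, 3, 0, 6)
Total nodes = 9 + 3 + 9 + 2 + 5 + 0 + 3 + 3 + 7 + 4 = 45

45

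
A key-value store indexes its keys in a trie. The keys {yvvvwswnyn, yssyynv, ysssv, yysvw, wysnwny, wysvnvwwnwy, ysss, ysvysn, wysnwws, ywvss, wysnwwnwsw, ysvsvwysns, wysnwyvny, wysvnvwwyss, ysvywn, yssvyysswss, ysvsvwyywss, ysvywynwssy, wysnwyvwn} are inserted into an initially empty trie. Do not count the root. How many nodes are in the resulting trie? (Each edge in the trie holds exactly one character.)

87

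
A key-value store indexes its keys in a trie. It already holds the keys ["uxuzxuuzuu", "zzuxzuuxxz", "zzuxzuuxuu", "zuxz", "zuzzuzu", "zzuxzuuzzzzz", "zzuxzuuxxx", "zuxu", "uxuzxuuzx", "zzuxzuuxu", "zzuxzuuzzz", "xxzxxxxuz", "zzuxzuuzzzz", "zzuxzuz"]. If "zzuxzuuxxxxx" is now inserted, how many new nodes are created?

Walking "zzuxzuuxxxxx" from the root, the first 10 characters ("zzuxzuuxxx") follow existing edges; "x" is the first miss.
Each of the 2 remaining characters creates one node.

2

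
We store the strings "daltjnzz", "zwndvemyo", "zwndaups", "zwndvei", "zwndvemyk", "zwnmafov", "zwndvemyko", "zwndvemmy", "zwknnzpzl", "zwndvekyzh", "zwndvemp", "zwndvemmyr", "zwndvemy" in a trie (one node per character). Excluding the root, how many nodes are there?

44

For each word, the new-node count is its length minus the longest prefix already in the trie:
  "daltjnzz" → 8 new (d, a, l, t, j, n, z, z)
  "zwndvemyo" → 9 new (z, w, n, d, v, e, m, y, o)
  "zwndaups" → prefix "zwnd" already present; 4 new (a, u, p, s)
  "zwndvei" → prefix "zwndve" already present; 1 new (i)
  "zwndvemyk" → prefix "zwndvemy" already present; 1 new (k)
  "zwnmafov" → prefix "zwn" already present; 5 new (m, a, f, o, v)
  "zwndvemyko" → prefix "zwndvemyk" already present; 1 new (o)
  "zwndvemmy" → prefix "zwndvem" already present; 2 new (m, y)
  "zwknnzpzl" → prefix "zw" already present; 7 new (k, n, n, z, p, z, l)
  "zwndvekyzh" → prefix "zwndve" already present; 4 new (k, y, z, h)
  "zwndvemp" → prefix "zwndvem" already present; 1 new (p)
  "zwndvemmyr" → prefix "zwndvemmy" already present; 1 new (r)
  "zwndvemy" → prefix "zwndvemy" already present; 0 new (none)
Total nodes = 8 + 9 + 4 + 1 + 1 + 5 + 1 + 2 + 7 + 4 + 1 + 1 + 0 = 44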